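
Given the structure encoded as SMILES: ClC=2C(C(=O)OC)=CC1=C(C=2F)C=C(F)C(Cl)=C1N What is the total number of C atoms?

Count every carbon token in the SMILES (each C, including those in ring-closure positions and inside branches).
Carbon count: 12.

12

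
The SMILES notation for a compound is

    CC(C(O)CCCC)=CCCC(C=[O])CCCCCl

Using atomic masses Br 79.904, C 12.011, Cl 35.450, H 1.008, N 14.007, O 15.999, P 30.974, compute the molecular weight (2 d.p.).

288.86 g/mol

First, the molecular formula is C16H29ClO2 (counting implicit H from valence).
  C: 16 × 12.011 = 192.176
  Cl: 1 × 35.450 = 35.450
  H: 29 × 1.008 = 29.232
  O: 2 × 15.999 = 31.998
Sum: 16×12.011 + 1×35.450 + 29×1.008 + 2×15.999 = 288.856 → 288.86 g/mol.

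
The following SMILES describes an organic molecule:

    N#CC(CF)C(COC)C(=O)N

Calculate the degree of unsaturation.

3

Degree of unsaturation = (number of rings) + (number of π bonds).
Ring closures in the SMILES: 0.
π bonds: 1 double bond (each 1 DoU), 1 triple bond (each 2 DoU) → 3 DoU from unsaturation.
Total DoU = 0 + 3 = 3.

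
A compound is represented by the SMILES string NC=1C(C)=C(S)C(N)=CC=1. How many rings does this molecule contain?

In SMILES, each pair of matching ring-closure digits denotes one ring-closing bond; the number of such bonds equals the number of independent rings.
Ring-closure bonds here: 1.

1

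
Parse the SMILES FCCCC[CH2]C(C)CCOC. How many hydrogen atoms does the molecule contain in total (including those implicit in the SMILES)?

21

Walk through each heavy atom and fill implicit hydrogens from standard valence (C 4, N 3, O 2, S 2, halogen 1):
  atom 1: F (halogen, monovalent) → 0 H
  atom 2: C, bond orders sum to 2 (valence 4) → 2 H
  atom 3: C, bond orders sum to 2 (valence 4) → 2 H
  atom 4: C, bond orders sum to 2 (valence 4) → 2 H
  atom 5: C, bond orders sum to 2 (valence 4) → 2 H
  atom 6: C with explicit H count 2
  atom 7: C, bond orders sum to 3 (valence 4) → 1 H
  atom 8: C, bond orders sum to 1 (valence 4) → 3 H
  atom 9: C, bond orders sum to 2 (valence 4) → 2 H
  atom 10: C, bond orders sum to 2 (valence 4) → 2 H
  atom 11: O, bond orders sum to 2 (valence 2) → 0 H
  atom 12: C, bond orders sum to 1 (valence 4) → 3 H
Total hydrogens: 21.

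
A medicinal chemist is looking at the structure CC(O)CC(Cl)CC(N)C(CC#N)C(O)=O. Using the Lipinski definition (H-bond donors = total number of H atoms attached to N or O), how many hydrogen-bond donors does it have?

Donors: find every N or O and count the H atoms it carries.
  atom 3 (O): bond orders sum to 1 → 1 H
  atom 9 (N): bond orders sum to 1 → 2 H
  atom 13 (N): bond orders sum to 3 → 0 H
  atom 15 (O): bond orders sum to 1 → 1 H
  atom 16 (O): bond orders sum to 2 → 0 H
Lipinski HBD = 4.

4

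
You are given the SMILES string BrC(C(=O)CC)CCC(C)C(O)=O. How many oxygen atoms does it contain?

3

Scan the SMILES for O atoms (remember two-letter symbols like Cl and Br are single atoms).
Oxygen count: 3.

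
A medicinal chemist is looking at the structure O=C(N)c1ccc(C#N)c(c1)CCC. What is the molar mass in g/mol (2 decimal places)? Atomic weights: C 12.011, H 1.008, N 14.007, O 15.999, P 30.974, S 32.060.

First, the molecular formula is C11H12N2O (counting implicit H from valence).
  C: 11 × 12.011 = 132.121
  H: 12 × 1.008 = 12.096
  N: 2 × 14.007 = 28.014
  O: 1 × 15.999 = 15.999
Sum: 11×12.011 + 12×1.008 + 2×14.007 + 1×15.999 = 188.230 → 188.23 g/mol.

188.23 g/mol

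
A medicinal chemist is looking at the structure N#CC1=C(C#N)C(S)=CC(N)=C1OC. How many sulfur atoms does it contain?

Scan the SMILES for S atoms (remember two-letter symbols like Cl and Br are single atoms).
Sulfur count: 1.

1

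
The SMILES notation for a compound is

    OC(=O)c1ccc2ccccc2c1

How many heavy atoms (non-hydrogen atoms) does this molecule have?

Every atom symbol written in the SMILES (organic subset) is one heavy atom; implicit H are not written.
Heavy atoms by element → C:11, O:2.
Total: 13.

13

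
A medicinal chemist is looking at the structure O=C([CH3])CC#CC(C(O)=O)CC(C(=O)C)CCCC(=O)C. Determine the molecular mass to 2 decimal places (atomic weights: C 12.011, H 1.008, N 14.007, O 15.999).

First, the molecular formula is C16H22O5 (counting implicit H from valence).
  C: 16 × 12.011 = 192.176
  H: 22 × 1.008 = 22.176
  O: 5 × 15.999 = 79.995
Sum: 16×12.011 + 22×1.008 + 5×15.999 = 294.347 → 294.35 g/mol.

294.35 g/mol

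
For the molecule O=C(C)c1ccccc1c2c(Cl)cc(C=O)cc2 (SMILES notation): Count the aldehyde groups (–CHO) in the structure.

1

The aldehyde motif appears at heavy-atom position 15 in the SMILES.
Other groups present: 1 ketone.
Aldehyde count: 1.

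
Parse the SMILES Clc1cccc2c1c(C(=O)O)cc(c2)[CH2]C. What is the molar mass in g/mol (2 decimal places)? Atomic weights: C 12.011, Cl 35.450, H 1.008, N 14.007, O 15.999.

234.68 g/mol

First, the molecular formula is C13H11ClO2 (counting implicit H from valence).
  C: 13 × 12.011 = 156.143
  Cl: 1 × 35.450 = 35.450
  H: 11 × 1.008 = 11.088
  O: 2 × 15.999 = 31.998
Sum: 13×12.011 + 1×35.450 + 11×1.008 + 2×15.999 = 234.679 → 234.68 g/mol.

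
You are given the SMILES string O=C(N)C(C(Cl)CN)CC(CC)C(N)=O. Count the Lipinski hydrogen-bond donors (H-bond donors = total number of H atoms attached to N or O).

6

Donors: find every N or O and count the H atoms it carries.
  atom 1 (O): bond orders sum to 2 → 0 H
  atom 3 (N): bond orders sum to 1 → 2 H
  atom 8 (N): bond orders sum to 1 → 2 H
  atom 14 (N): bond orders sum to 1 → 2 H
  atom 15 (O): bond orders sum to 2 → 0 H
Lipinski HBD = 6.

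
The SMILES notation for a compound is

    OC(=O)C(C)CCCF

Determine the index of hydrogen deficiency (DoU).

1

Molecular formula: C6H11FO2.
DoU = (2C + 2 + N − H − X) / 2, where X is the halogen count and O/S are ignored.
    = (2·6 + 2 + 0 − 11 − 1) / 2 = 2 / 2 = 1.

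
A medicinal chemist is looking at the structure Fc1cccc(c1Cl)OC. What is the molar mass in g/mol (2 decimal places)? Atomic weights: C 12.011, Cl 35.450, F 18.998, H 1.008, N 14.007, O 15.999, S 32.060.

First, the molecular formula is C7H6ClFO (counting implicit H from valence).
  C: 7 × 12.011 = 84.077
  Cl: 1 × 35.450 = 35.450
  F: 1 × 18.998 = 18.998
  H: 6 × 1.008 = 6.048
  O: 1 × 15.999 = 15.999
Sum: 7×12.011 + 1×35.450 + 1×18.998 + 6×1.008 + 1×15.999 = 160.572 → 160.57 g/mol.

160.57 g/mol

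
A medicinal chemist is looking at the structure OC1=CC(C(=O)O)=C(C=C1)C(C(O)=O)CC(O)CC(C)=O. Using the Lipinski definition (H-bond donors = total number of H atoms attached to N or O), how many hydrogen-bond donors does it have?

4

Donors: find every N or O and count the H atoms it carries.
  atom 1 (O): bond orders sum to 1 → 1 H
  atom 6 (O): bond orders sum to 2 → 0 H
  atom 7 (O): bond orders sum to 1 → 1 H
  atom 13 (O): bond orders sum to 1 → 1 H
  atom 14 (O): bond orders sum to 2 → 0 H
  atom 17 (O): bond orders sum to 1 → 1 H
  atom 21 (O): bond orders sum to 2 → 0 H
Lipinski HBD = 4.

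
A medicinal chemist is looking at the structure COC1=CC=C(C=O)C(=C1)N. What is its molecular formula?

Walk through each heavy atom and fill implicit hydrogens from standard valence (C 4, N 3, O 2, S 2, halogen 1):
  atom 1: C, bond orders sum to 1 (valence 4) → 3 H
  atom 2: O, bond orders sum to 2 (valence 2) → 0 H
  atom 3: C, bond orders sum to 4 (valence 4) → 0 H
  atom 4: C, bond orders sum to 3 (valence 4) → 1 H
  atom 5: C, bond orders sum to 3 (valence 4) → 1 H
  atom 6: C, bond orders sum to 4 (valence 4) → 0 H
  atom 7: C, bond orders sum to 3 (valence 4) → 1 H
  atom 8: O, bond orders sum to 2 (valence 2) → 0 H
  atom 9: C, bond orders sum to 4 (valence 4) → 0 H
  atom 10: C, bond orders sum to 3 (valence 4) → 1 H
  atom 11: N, bond orders sum to 1 (valence 3) → 2 H
Totals → C:8, H:9, N:1, O:2.

C8H9NO2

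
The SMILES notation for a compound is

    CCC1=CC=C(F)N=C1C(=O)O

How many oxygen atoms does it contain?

2

Scan the SMILES for O atoms (remember two-letter symbols like Cl and Br are single atoms).
Oxygen count: 2.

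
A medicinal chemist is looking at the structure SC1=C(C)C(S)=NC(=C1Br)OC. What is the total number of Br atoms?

1

Scan the SMILES for Br atoms (remember two-letter symbols like Cl and Br are single atoms).
Bromine count: 1.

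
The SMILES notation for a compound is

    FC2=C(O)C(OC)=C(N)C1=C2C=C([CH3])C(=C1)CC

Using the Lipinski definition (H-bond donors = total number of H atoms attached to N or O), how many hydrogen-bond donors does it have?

Donors: find every N or O and count the H atoms it carries.
  atom 4 (O): bond orders sum to 1 → 1 H
  atom 6 (O): bond orders sum to 2 → 0 H
  atom 9 (N): bond orders sum to 1 → 2 H
Lipinski HBD = 3.

3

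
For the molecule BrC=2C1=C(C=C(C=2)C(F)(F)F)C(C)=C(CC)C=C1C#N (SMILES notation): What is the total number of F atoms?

3

Scan the SMILES for F atoms (remember two-letter symbols like Cl and Br are single atoms).
Fluorine count: 3.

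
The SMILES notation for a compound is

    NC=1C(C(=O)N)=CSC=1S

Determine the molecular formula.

Walk through each heavy atom and fill implicit hydrogens from standard valence (C 4, N 3, O 2, S 2, halogen 1):
  atom 1: N, bond orders sum to 1 (valence 3) → 2 H
  atom 2: C, bond orders sum to 4 (valence 4) → 0 H
  atom 3: C, bond orders sum to 4 (valence 4) → 0 H
  atom 4: C, bond orders sum to 4 (valence 4) → 0 H
  atom 5: O, bond orders sum to 2 (valence 2) → 0 H
  atom 6: N, bond orders sum to 1 (valence 3) → 2 H
  atom 7: C, bond orders sum to 3 (valence 4) → 1 H
  atom 8: S, bond orders sum to 2 (valence 2) → 0 H
  atom 9: C, bond orders sum to 4 (valence 4) → 0 H
  atom 10: S, bond orders sum to 1 (valence 2) → 1 H
Totals → C:5, H:6, N:2, O:1, S:2.
In Hill order: C5H6N2OS2.

C5H6N2OS2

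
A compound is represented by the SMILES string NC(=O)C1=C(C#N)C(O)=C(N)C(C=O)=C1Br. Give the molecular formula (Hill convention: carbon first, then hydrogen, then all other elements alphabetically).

Walk through each heavy atom and fill implicit hydrogens from standard valence (C 4, N 3, O 2, S 2, halogen 1):
  atom 1: N, bond orders sum to 1 (valence 3) → 2 H
  atom 2: C, bond orders sum to 4 (valence 4) → 0 H
  atom 3: O, bond orders sum to 2 (valence 2) → 0 H
  atom 4: C, bond orders sum to 4 (valence 4) → 0 H
  atom 5: C, bond orders sum to 4 (valence 4) → 0 H
  atom 6: C, bond orders sum to 4 (valence 4) → 0 H
  atom 7: N, bond orders sum to 3 (valence 3) → 0 H
  atom 8: C, bond orders sum to 4 (valence 4) → 0 H
  atom 9: O, bond orders sum to 1 (valence 2) → 1 H
  atom 10: C, bond orders sum to 4 (valence 4) → 0 H
  atom 11: N, bond orders sum to 1 (valence 3) → 2 H
  atom 12: C, bond orders sum to 4 (valence 4) → 0 H
  atom 13: C, bond orders sum to 3 (valence 4) → 1 H
  atom 14: O, bond orders sum to 2 (valence 2) → 0 H
  atom 15: C, bond orders sum to 4 (valence 4) → 0 H
  atom 16: Br (halogen, monovalent) → 0 H
Totals → C:9, H:6, Br:1, N:3, O:3.
In Hill order: C9H6BrN3O3.

C9H6BrN3O3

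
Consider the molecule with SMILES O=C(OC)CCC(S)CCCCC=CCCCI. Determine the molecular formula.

C14H25IO2S

Walk through each heavy atom and fill implicit hydrogens from standard valence (C 4, N 3, O 2, S 2, halogen 1):
  atom 1: O, bond orders sum to 2 (valence 2) → 0 H
  atom 2: C, bond orders sum to 4 (valence 4) → 0 H
  atom 3: O, bond orders sum to 2 (valence 2) → 0 H
  atom 4: C, bond orders sum to 1 (valence 4) → 3 H
  atom 5: C, bond orders sum to 2 (valence 4) → 2 H
  atom 6: C, bond orders sum to 2 (valence 4) → 2 H
  atom 7: C, bond orders sum to 3 (valence 4) → 1 H
  atom 8: S, bond orders sum to 1 (valence 2) → 1 H
  atom 9: C, bond orders sum to 2 (valence 4) → 2 H
  atom 10: C, bond orders sum to 2 (valence 4) → 2 H
  atom 11: C, bond orders sum to 2 (valence 4) → 2 H
  atom 12: C, bond orders sum to 2 (valence 4) → 2 H
  atom 13: C, bond orders sum to 3 (valence 4) → 1 H
  atom 14: C, bond orders sum to 3 (valence 4) → 1 H
  atom 15: C, bond orders sum to 2 (valence 4) → 2 H
  atom 16: C, bond orders sum to 2 (valence 4) → 2 H
  atom 17: C, bond orders sum to 2 (valence 4) → 2 H
  atom 18: I (halogen, monovalent) → 0 H
Totals → C:14, H:25, I:1, O:2, S:1.
In Hill order: C14H25IO2S.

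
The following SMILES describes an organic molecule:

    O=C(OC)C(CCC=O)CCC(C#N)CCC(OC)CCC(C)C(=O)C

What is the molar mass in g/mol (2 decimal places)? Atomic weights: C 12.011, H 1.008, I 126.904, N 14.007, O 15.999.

First, the molecular formula is C20H33NO5 (counting implicit H from valence).
  C: 20 × 12.011 = 240.220
  H: 33 × 1.008 = 33.264
  N: 1 × 14.007 = 14.007
  O: 5 × 15.999 = 79.995
Sum: 20×12.011 + 33×1.008 + 1×14.007 + 5×15.999 = 367.486 → 367.49 g/mol.

367.49 g/mol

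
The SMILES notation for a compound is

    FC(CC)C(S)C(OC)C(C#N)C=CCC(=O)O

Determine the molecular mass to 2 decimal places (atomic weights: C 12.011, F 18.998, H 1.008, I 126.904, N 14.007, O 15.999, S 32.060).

275.34 g/mol

First, the molecular formula is C12H18FNO3S (counting implicit H from valence).
  C: 12 × 12.011 = 144.132
  F: 1 × 18.998 = 18.998
  H: 18 × 1.008 = 18.144
  N: 1 × 14.007 = 14.007
  O: 3 × 15.999 = 47.997
  S: 1 × 32.060 = 32.060
Sum: 12×12.011 + 1×18.998 + 18×1.008 + 1×14.007 + 3×15.999 + 1×32.060 = 275.338 → 275.34 g/mol.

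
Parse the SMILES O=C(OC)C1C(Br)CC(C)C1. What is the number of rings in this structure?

In SMILES, each pair of matching ring-closure digits denotes one ring-closing bond; the number of such bonds equals the number of independent rings.
Ring-closure bonds here: 1.

1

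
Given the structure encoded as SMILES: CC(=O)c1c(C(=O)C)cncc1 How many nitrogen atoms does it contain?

1

Scan the SMILES for N atoms (remember two-letter symbols like Cl and Br are single atoms).
Nitrogen count: 1.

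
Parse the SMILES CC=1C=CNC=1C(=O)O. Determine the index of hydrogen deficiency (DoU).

4

Molecular formula: C6H7NO2.
DoU = (2C + 2 + N − H − X) / 2, where X is the halogen count and O/S are ignored.
    = (2·6 + 2 + 1 − 7 − 0) / 2 = 8 / 2 = 4.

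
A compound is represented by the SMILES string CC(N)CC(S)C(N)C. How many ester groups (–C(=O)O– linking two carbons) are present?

0

Scan the SMILES for the ester motif — none present.
Groups that are present: 2 primary amine, 1 thiol.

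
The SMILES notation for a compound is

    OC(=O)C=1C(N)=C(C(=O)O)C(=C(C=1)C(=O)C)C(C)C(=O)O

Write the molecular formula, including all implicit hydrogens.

C13H13NO7

Walk through each heavy atom and fill implicit hydrogens from standard valence (C 4, N 3, O 2, S 2, halogen 1):
  atom 1: O, bond orders sum to 1 (valence 2) → 1 H
  atom 2: C, bond orders sum to 4 (valence 4) → 0 H
  atom 3: O, bond orders sum to 2 (valence 2) → 0 H
  atom 4: C, bond orders sum to 4 (valence 4) → 0 H
  atom 5: C, bond orders sum to 4 (valence 4) → 0 H
  atom 6: N, bond orders sum to 1 (valence 3) → 2 H
  atom 7: C, bond orders sum to 4 (valence 4) → 0 H
  atom 8: C, bond orders sum to 4 (valence 4) → 0 H
  atom 9: O, bond orders sum to 2 (valence 2) → 0 H
  atom 10: O, bond orders sum to 1 (valence 2) → 1 H
  atom 11: C, bond orders sum to 4 (valence 4) → 0 H
  atom 12: C, bond orders sum to 4 (valence 4) → 0 H
  atom 13: C, bond orders sum to 3 (valence 4) → 1 H
  atom 14: C, bond orders sum to 4 (valence 4) → 0 H
  atom 15: O, bond orders sum to 2 (valence 2) → 0 H
  atom 16: C, bond orders sum to 1 (valence 4) → 3 H
  atom 17: C, bond orders sum to 3 (valence 4) → 1 H
  atom 18: C, bond orders sum to 1 (valence 4) → 3 H
  atom 19: C, bond orders sum to 4 (valence 4) → 0 H
  atom 20: O, bond orders sum to 2 (valence 2) → 0 H
  atom 21: O, bond orders sum to 1 (valence 2) → 1 H
Totals → C:13, H:13, N:1, O:7.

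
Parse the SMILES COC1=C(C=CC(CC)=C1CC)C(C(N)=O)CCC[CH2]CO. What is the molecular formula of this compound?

Walk through each heavy atom and fill implicit hydrogens from standard valence (C 4, N 3, O 2, S 2, halogen 1):
  atom 1: C, bond orders sum to 1 (valence 4) → 3 H
  atom 2: O, bond orders sum to 2 (valence 2) → 0 H
  atom 3: C, bond orders sum to 4 (valence 4) → 0 H
  atom 4: C, bond orders sum to 4 (valence 4) → 0 H
  atom 5: C, bond orders sum to 3 (valence 4) → 1 H
  atom 6: C, bond orders sum to 3 (valence 4) → 1 H
  atom 7: C, bond orders sum to 4 (valence 4) → 0 H
  atom 8: C, bond orders sum to 2 (valence 4) → 2 H
  atom 9: C, bond orders sum to 1 (valence 4) → 3 H
  atom 10: C, bond orders sum to 4 (valence 4) → 0 H
  atom 11: C, bond orders sum to 2 (valence 4) → 2 H
  atom 12: C, bond orders sum to 1 (valence 4) → 3 H
  atom 13: C, bond orders sum to 3 (valence 4) → 1 H
  atom 14: C, bond orders sum to 4 (valence 4) → 0 H
  atom 15: N, bond orders sum to 1 (valence 3) → 2 H
  atom 16: O, bond orders sum to 2 (valence 2) → 0 H
  atom 17: C, bond orders sum to 2 (valence 4) → 2 H
  atom 18: C, bond orders sum to 2 (valence 4) → 2 H
  atom 19: C, bond orders sum to 2 (valence 4) → 2 H
  atom 20: C with explicit H count 2
  atom 21: C, bond orders sum to 2 (valence 4) → 2 H
  atom 22: O, bond orders sum to 1 (valence 2) → 1 H
Totals → C:18, H:29, N:1, O:3.
In Hill order: C18H29NO3.

C18H29NO3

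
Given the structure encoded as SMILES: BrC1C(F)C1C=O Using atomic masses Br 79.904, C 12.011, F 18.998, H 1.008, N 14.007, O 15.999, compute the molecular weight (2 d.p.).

166.98 g/mol

First, the molecular formula is C4H4BrFO (counting implicit H from valence).
  Br: 1 × 79.904 = 79.904
  C: 4 × 12.011 = 48.044
  F: 1 × 18.998 = 18.998
  H: 4 × 1.008 = 4.032
  O: 1 × 15.999 = 15.999
Sum: 1×79.904 + 4×12.011 + 1×18.998 + 4×1.008 + 1×15.999 = 166.977 → 166.98 g/mol.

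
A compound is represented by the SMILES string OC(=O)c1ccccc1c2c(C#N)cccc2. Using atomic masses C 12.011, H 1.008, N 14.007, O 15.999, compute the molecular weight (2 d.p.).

First, the molecular formula is C14H9NO2 (counting implicit H from valence).
  C: 14 × 12.011 = 168.154
  H: 9 × 1.008 = 9.072
  N: 1 × 14.007 = 14.007
  O: 2 × 15.999 = 31.998
Sum: 14×12.011 + 9×1.008 + 1×14.007 + 2×15.999 = 223.231 → 223.23 g/mol.

223.23 g/mol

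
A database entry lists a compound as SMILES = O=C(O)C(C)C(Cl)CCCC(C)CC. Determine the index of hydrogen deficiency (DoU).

Molecular formula: C11H21ClO2.
DoU = (2C + 2 + N − H − X) / 2, where X is the halogen count and O/S are ignored.
    = (2·11 + 2 + 0 − 21 − 1) / 2 = 2 / 2 = 1.

1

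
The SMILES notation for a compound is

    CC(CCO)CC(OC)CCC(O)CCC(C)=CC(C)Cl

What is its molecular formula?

C17H33ClO3

Walk through each heavy atom and fill implicit hydrogens from standard valence (C 4, N 3, O 2, S 2, halogen 1):
  atom 1: C, bond orders sum to 1 (valence 4) → 3 H
  atom 2: C, bond orders sum to 3 (valence 4) → 1 H
  atom 3: C, bond orders sum to 2 (valence 4) → 2 H
  atom 4: C, bond orders sum to 2 (valence 4) → 2 H
  atom 5: O, bond orders sum to 1 (valence 2) → 1 H
  atom 6: C, bond orders sum to 2 (valence 4) → 2 H
  atom 7: C, bond orders sum to 3 (valence 4) → 1 H
  atom 8: O, bond orders sum to 2 (valence 2) → 0 H
  atom 9: C, bond orders sum to 1 (valence 4) → 3 H
  atom 10: C, bond orders sum to 2 (valence 4) → 2 H
  atom 11: C, bond orders sum to 2 (valence 4) → 2 H
  atom 12: C, bond orders sum to 3 (valence 4) → 1 H
  atom 13: O, bond orders sum to 1 (valence 2) → 1 H
  atom 14: C, bond orders sum to 2 (valence 4) → 2 H
  atom 15: C, bond orders sum to 2 (valence 4) → 2 H
  atom 16: C, bond orders sum to 4 (valence 4) → 0 H
  atom 17: C, bond orders sum to 1 (valence 4) → 3 H
  atom 18: C, bond orders sum to 3 (valence 4) → 1 H
  atom 19: C, bond orders sum to 3 (valence 4) → 1 H
  atom 20: C, bond orders sum to 1 (valence 4) → 3 H
  atom 21: Cl (halogen, monovalent) → 0 H
Totals → C:17, H:33, Cl:1, O:3.
In Hill order: C17H33ClO3.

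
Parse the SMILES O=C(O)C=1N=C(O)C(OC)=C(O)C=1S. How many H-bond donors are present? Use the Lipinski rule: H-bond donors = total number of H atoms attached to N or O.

3

Donors: find every N or O and count the H atoms it carries.
  atom 1 (O): bond orders sum to 2 → 0 H
  atom 3 (O): bond orders sum to 1 → 1 H
  atom 5 (N): bond orders sum to 3 → 0 H
  atom 7 (O): bond orders sum to 1 → 1 H
  atom 9 (O): bond orders sum to 2 → 0 H
  atom 12 (O): bond orders sum to 1 → 1 H
Lipinski HBD = 3.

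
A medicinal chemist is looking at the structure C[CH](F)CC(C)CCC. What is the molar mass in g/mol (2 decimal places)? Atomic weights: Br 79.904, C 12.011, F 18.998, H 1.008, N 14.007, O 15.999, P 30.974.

First, the molecular formula is C8H17F (counting implicit H from valence).
  C: 8 × 12.011 = 96.088
  F: 1 × 18.998 = 18.998
  H: 17 × 1.008 = 17.136
Sum: 8×12.011 + 1×18.998 + 17×1.008 = 132.222 → 132.22 g/mol.

132.22 g/mol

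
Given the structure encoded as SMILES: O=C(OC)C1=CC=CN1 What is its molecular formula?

C6H7NO2

Walk through each heavy atom and fill implicit hydrogens from standard valence (C 4, N 3, O 2, S 2, halogen 1):
  atom 1: O, bond orders sum to 2 (valence 2) → 0 H
  atom 2: C, bond orders sum to 4 (valence 4) → 0 H
  atom 3: O, bond orders sum to 2 (valence 2) → 0 H
  atom 4: C, bond orders sum to 1 (valence 4) → 3 H
  atom 5: C, bond orders sum to 4 (valence 4) → 0 H
  atom 6: C, bond orders sum to 3 (valence 4) → 1 H
  atom 7: C, bond orders sum to 3 (valence 4) → 1 H
  atom 8: C, bond orders sum to 3 (valence 4) → 1 H
  atom 9: N, bond orders sum to 2 (valence 3) → 1 H
Totals → C:6, H:7, N:1, O:2.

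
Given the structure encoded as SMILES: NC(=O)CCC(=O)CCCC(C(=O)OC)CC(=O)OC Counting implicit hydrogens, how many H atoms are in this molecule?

Walk through each heavy atom and fill implicit hydrogens from standard valence (C 4, N 3, O 2, S 2, halogen 1):
  atom 1: N, bond orders sum to 1 (valence 3) → 2 H
  atom 2: C, bond orders sum to 4 (valence 4) → 0 H
  atom 3: O, bond orders sum to 2 (valence 2) → 0 H
  atom 4: C, bond orders sum to 2 (valence 4) → 2 H
  atom 5: C, bond orders sum to 2 (valence 4) → 2 H
  atom 6: C, bond orders sum to 4 (valence 4) → 0 H
  atom 7: O, bond orders sum to 2 (valence 2) → 0 H
  atom 8: C, bond orders sum to 2 (valence 4) → 2 H
  atom 9: C, bond orders sum to 2 (valence 4) → 2 H
  atom 10: C, bond orders sum to 2 (valence 4) → 2 H
  atom 11: C, bond orders sum to 3 (valence 4) → 1 H
  atom 12: C, bond orders sum to 4 (valence 4) → 0 H
  atom 13: O, bond orders sum to 2 (valence 2) → 0 H
  atom 14: O, bond orders sum to 2 (valence 2) → 0 H
  atom 15: C, bond orders sum to 1 (valence 4) → 3 H
  atom 16: C, bond orders sum to 2 (valence 4) → 2 H
  atom 17: C, bond orders sum to 4 (valence 4) → 0 H
  atom 18: O, bond orders sum to 2 (valence 2) → 0 H
  atom 19: O, bond orders sum to 2 (valence 2) → 0 H
  atom 20: C, bond orders sum to 1 (valence 4) → 3 H
Total hydrogens: 21.

21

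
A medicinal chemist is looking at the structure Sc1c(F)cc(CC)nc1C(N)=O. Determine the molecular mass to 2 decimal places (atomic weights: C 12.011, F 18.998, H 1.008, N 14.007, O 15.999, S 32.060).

First, the molecular formula is C8H9FN2OS (counting implicit H from valence).
  C: 8 × 12.011 = 96.088
  F: 1 × 18.998 = 18.998
  H: 9 × 1.008 = 9.072
  N: 2 × 14.007 = 28.014
  O: 1 × 15.999 = 15.999
  S: 1 × 32.060 = 32.060
Sum: 8×12.011 + 1×18.998 + 9×1.008 + 2×14.007 + 1×15.999 + 1×32.060 = 200.231 → 200.23 g/mol.

200.23 g/mol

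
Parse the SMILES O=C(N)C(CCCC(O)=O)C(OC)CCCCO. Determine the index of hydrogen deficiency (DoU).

2

Degree of unsaturation = (number of rings) + (number of π bonds).
Ring closures in the SMILES: 0.
π bonds: 2 double bonds (each 1 DoU) → 2 DoU from unsaturation.
Total DoU = 0 + 2 = 2.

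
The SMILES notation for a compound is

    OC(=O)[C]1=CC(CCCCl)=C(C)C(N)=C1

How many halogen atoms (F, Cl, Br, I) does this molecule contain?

Halogen atoms appear at heavy-atom position 10 (1×Cl).
Other groups present: 1 carboxylic acid, 1 primary amine.
Halogen count: 1.

1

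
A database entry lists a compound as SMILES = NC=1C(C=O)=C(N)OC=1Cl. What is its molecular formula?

Walk through each heavy atom and fill implicit hydrogens from standard valence (C 4, N 3, O 2, S 2, halogen 1):
  atom 1: N, bond orders sum to 1 (valence 3) → 2 H
  atom 2: C, bond orders sum to 4 (valence 4) → 0 H
  atom 3: C, bond orders sum to 4 (valence 4) → 0 H
  atom 4: C, bond orders sum to 3 (valence 4) → 1 H
  atom 5: O, bond orders sum to 2 (valence 2) → 0 H
  atom 6: C, bond orders sum to 4 (valence 4) → 0 H
  atom 7: N, bond orders sum to 1 (valence 3) → 2 H
  atom 8: O, bond orders sum to 2 (valence 2) → 0 H
  atom 9: C, bond orders sum to 4 (valence 4) → 0 H
  atom 10: Cl (halogen, monovalent) → 0 H
Totals → C:5, H:5, Cl:1, N:2, O:2.
In Hill order: C5H5ClN2O2.

C5H5ClN2O2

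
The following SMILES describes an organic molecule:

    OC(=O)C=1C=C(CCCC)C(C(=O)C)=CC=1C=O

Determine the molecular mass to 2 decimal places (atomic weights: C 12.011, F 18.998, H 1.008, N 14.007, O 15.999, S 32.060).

248.28 g/mol

First, the molecular formula is C14H16O4 (counting implicit H from valence).
  C: 14 × 12.011 = 168.154
  H: 16 × 1.008 = 16.128
  O: 4 × 15.999 = 63.996
Sum: 14×12.011 + 16×1.008 + 4×15.999 = 248.278 → 248.28 g/mol.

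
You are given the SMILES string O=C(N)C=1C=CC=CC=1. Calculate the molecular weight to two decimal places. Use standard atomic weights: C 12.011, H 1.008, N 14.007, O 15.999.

First, the molecular formula is C7H7NO (counting implicit H from valence).
  C: 7 × 12.011 = 84.077
  H: 7 × 1.008 = 7.056
  N: 1 × 14.007 = 14.007
  O: 1 × 15.999 = 15.999
Sum: 7×12.011 + 7×1.008 + 1×14.007 + 1×15.999 = 121.139 → 121.14 g/mol.

121.14 g/mol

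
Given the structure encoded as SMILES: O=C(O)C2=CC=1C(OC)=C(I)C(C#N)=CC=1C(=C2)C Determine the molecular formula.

C14H10INO3

Walk through each heavy atom and fill implicit hydrogens from standard valence (C 4, N 3, O 2, S 2, halogen 1):
  atom 1: O, bond orders sum to 2 (valence 2) → 0 H
  atom 2: C, bond orders sum to 4 (valence 4) → 0 H
  atom 3: O, bond orders sum to 1 (valence 2) → 1 H
  atom 4: C, bond orders sum to 4 (valence 4) → 0 H
  atom 5: C, bond orders sum to 3 (valence 4) → 1 H
  atom 6: C, bond orders sum to 4 (valence 4) → 0 H
  atom 7: C, bond orders sum to 4 (valence 4) → 0 H
  atom 8: O, bond orders sum to 2 (valence 2) → 0 H
  atom 9: C, bond orders sum to 1 (valence 4) → 3 H
  atom 10: C, bond orders sum to 4 (valence 4) → 0 H
  atom 11: I (halogen, monovalent) → 0 H
  atom 12: C, bond orders sum to 4 (valence 4) → 0 H
  atom 13: C, bond orders sum to 4 (valence 4) → 0 H
  atom 14: N, bond orders sum to 3 (valence 3) → 0 H
  atom 15: C, bond orders sum to 3 (valence 4) → 1 H
  atom 16: C, bond orders sum to 4 (valence 4) → 0 H
  atom 17: C, bond orders sum to 4 (valence 4) → 0 H
  atom 18: C, bond orders sum to 3 (valence 4) → 1 H
  atom 19: C, bond orders sum to 1 (valence 4) → 3 H
Totals → C:14, H:10, I:1, N:1, O:3.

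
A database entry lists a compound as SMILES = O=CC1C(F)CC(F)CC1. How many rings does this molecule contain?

In SMILES, each pair of matching ring-closure digits denotes one ring-closing bond; the number of such bonds equals the number of independent rings.
Ring-closure bonds here: 1.

1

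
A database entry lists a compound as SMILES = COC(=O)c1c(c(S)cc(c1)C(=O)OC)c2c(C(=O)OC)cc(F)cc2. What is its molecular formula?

Walk through each heavy atom and fill implicit hydrogens from standard valence (C 4, N 3, O 2, S 2, halogen 1); for lowercase aromatic atoms, an aromatic c carries 1 H when it has two neighbours and 0 H with three, and aromatic n carries 0 H:
  atom 1: C, bond orders sum to 1 (valence 4) → 3 H
  atom 2: O, bond orders sum to 2 (valence 2) → 0 H
  atom 3: C, bond orders sum to 4 (valence 4) → 0 H
  atom 4: O, bond orders sum to 2 (valence 2) → 0 H
  atom 5: aromatic c, 3 neighbours → 0 H
  atom 6: aromatic c, 3 neighbours → 0 H
  atom 7: aromatic c, 3 neighbours → 0 H
  atom 8: S, bond orders sum to 1 (valence 2) → 1 H
  atom 9: aromatic c, 2 neighbours → 1 H
  atom 10: aromatic c, 3 neighbours → 0 H
  atom 11: aromatic c, 2 neighbours → 1 H
  atom 12: C, bond orders sum to 4 (valence 4) → 0 H
  atom 13: O, bond orders sum to 2 (valence 2) → 0 H
  atom 14: O, bond orders sum to 2 (valence 2) → 0 H
  atom 15: C, bond orders sum to 1 (valence 4) → 3 H
  atom 16: aromatic c, 3 neighbours → 0 H
  atom 17: aromatic c, 3 neighbours → 0 H
  atom 18: C, bond orders sum to 4 (valence 4) → 0 H
  atom 19: O, bond orders sum to 2 (valence 2) → 0 H
  atom 20: O, bond orders sum to 2 (valence 2) → 0 H
  atom 21: C, bond orders sum to 1 (valence 4) → 3 H
  atom 22: aromatic c, 2 neighbours → 1 H
  atom 23: aromatic c, 3 neighbours → 0 H
  atom 24: F (halogen, monovalent) → 0 H
  atom 25: aromatic c, 2 neighbours → 1 H
  atom 26: aromatic c, 2 neighbours → 1 H
Totals → C:18, H:15, F:1, O:6, S:1.

C18H15FO6S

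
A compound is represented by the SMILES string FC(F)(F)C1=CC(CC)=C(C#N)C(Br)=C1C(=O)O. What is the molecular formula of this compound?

C11H7BrF3NO2

Walk through each heavy atom and fill implicit hydrogens from standard valence (C 4, N 3, O 2, S 2, halogen 1):
  atom 1: F (halogen, monovalent) → 0 H
  atom 2: C, bond orders sum to 4 (valence 4) → 0 H
  atom 3: F (halogen, monovalent) → 0 H
  atom 4: F (halogen, monovalent) → 0 H
  atom 5: C, bond orders sum to 4 (valence 4) → 0 H
  atom 6: C, bond orders sum to 3 (valence 4) → 1 H
  atom 7: C, bond orders sum to 4 (valence 4) → 0 H
  atom 8: C, bond orders sum to 2 (valence 4) → 2 H
  atom 9: C, bond orders sum to 1 (valence 4) → 3 H
  atom 10: C, bond orders sum to 4 (valence 4) → 0 H
  atom 11: C, bond orders sum to 4 (valence 4) → 0 H
  atom 12: N, bond orders sum to 3 (valence 3) → 0 H
  atom 13: C, bond orders sum to 4 (valence 4) → 0 H
  atom 14: Br (halogen, monovalent) → 0 H
  atom 15: C, bond orders sum to 4 (valence 4) → 0 H
  atom 16: C, bond orders sum to 4 (valence 4) → 0 H
  atom 17: O, bond orders sum to 2 (valence 2) → 0 H
  atom 18: O, bond orders sum to 1 (valence 2) → 1 H
Totals → C:11, H:7, Br:1, F:3, N:1, O:2.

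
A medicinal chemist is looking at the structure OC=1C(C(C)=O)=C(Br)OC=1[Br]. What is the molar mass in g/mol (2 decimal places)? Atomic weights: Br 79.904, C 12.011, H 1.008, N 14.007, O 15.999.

283.90 g/mol

First, the molecular formula is C6H4Br2O3 (counting implicit H from valence).
  Br: 2 × 79.904 = 159.808
  C: 6 × 12.011 = 72.066
  H: 4 × 1.008 = 4.032
  O: 3 × 15.999 = 47.997
Sum: 2×79.904 + 6×12.011 + 4×1.008 + 3×15.999 = 283.903 → 283.90 g/mol.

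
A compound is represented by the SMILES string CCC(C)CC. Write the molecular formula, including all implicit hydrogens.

Walk through each heavy atom and fill implicit hydrogens from standard valence (C 4, N 3, O 2, S 2, halogen 1):
  atom 1: C, bond orders sum to 1 (valence 4) → 3 H
  atom 2: C, bond orders sum to 2 (valence 4) → 2 H
  atom 3: C, bond orders sum to 3 (valence 4) → 1 H
  atom 4: C, bond orders sum to 1 (valence 4) → 3 H
  atom 5: C, bond orders sum to 2 (valence 4) → 2 H
  atom 6: C, bond orders sum to 1 (valence 4) → 3 H
Totals → C:6, H:14.

C6H14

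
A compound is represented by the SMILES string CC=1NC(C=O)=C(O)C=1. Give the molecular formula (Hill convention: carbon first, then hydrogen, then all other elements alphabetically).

C6H7NO2

Walk through each heavy atom and fill implicit hydrogens from standard valence (C 4, N 3, O 2, S 2, halogen 1):
  atom 1: C, bond orders sum to 1 (valence 4) → 3 H
  atom 2: C, bond orders sum to 4 (valence 4) → 0 H
  atom 3: N, bond orders sum to 2 (valence 3) → 1 H
  atom 4: C, bond orders sum to 4 (valence 4) → 0 H
  atom 5: C, bond orders sum to 3 (valence 4) → 1 H
  atom 6: O, bond orders sum to 2 (valence 2) → 0 H
  atom 7: C, bond orders sum to 4 (valence 4) → 0 H
  atom 8: O, bond orders sum to 1 (valence 2) → 1 H
  atom 9: C, bond orders sum to 3 (valence 4) → 1 H
Totals → C:6, H:7, N:1, O:2.
In Hill order: C6H7NO2.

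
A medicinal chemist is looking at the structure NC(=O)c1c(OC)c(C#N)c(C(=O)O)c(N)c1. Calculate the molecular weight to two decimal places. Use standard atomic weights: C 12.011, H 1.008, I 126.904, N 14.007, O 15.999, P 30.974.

235.20 g/mol

First, the molecular formula is C10H9N3O4 (counting implicit H from valence).
  C: 10 × 12.011 = 120.110
  H: 9 × 1.008 = 9.072
  N: 3 × 14.007 = 42.021
  O: 4 × 15.999 = 63.996
Sum: 10×12.011 + 9×1.008 + 3×14.007 + 4×15.999 = 235.199 → 235.20 g/mol.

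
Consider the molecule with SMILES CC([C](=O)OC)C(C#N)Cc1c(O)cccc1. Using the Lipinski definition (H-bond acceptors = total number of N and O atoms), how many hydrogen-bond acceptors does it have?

N atoms: 1; O atoms: 3.
Lipinski HBA = 1 + 3 = 4.

4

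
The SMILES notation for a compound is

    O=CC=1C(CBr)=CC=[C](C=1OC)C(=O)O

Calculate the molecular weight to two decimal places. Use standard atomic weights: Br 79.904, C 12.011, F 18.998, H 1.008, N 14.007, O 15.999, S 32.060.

First, the molecular formula is C10H9BrO4 (counting implicit H from valence).
  Br: 1 × 79.904 = 79.904
  C: 10 × 12.011 = 120.110
  H: 9 × 1.008 = 9.072
  O: 4 × 15.999 = 63.996
Sum: 1×79.904 + 10×12.011 + 9×1.008 + 4×15.999 = 273.082 → 273.08 g/mol.

273.08 g/mol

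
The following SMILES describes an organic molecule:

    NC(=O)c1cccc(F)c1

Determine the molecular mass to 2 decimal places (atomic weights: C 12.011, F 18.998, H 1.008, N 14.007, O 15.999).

139.13 g/mol

First, the molecular formula is C7H6FNO (counting implicit H from valence).
  C: 7 × 12.011 = 84.077
  F: 1 × 18.998 = 18.998
  H: 6 × 1.008 = 6.048
  N: 1 × 14.007 = 14.007
  O: 1 × 15.999 = 15.999
Sum: 7×12.011 + 1×18.998 + 6×1.008 + 1×14.007 + 1×15.999 = 139.129 → 139.13 g/mol.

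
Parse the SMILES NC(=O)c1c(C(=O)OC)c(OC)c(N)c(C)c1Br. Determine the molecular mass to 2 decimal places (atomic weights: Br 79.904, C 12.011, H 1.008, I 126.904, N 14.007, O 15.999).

First, the molecular formula is C11H13BrN2O4 (counting implicit H from valence).
  Br: 1 × 79.904 = 79.904
  C: 11 × 12.011 = 132.121
  H: 13 × 1.008 = 13.104
  N: 2 × 14.007 = 28.014
  O: 4 × 15.999 = 63.996
Sum: 1×79.904 + 11×12.011 + 13×1.008 + 2×14.007 + 4×15.999 = 317.139 → 317.14 g/mol.

317.14 g/mol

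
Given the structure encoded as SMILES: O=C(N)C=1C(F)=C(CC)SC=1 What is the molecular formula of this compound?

Walk through each heavy atom and fill implicit hydrogens from standard valence (C 4, N 3, O 2, S 2, halogen 1):
  atom 1: O, bond orders sum to 2 (valence 2) → 0 H
  atom 2: C, bond orders sum to 4 (valence 4) → 0 H
  atom 3: N, bond orders sum to 1 (valence 3) → 2 H
  atom 4: C, bond orders sum to 4 (valence 4) → 0 H
  atom 5: C, bond orders sum to 4 (valence 4) → 0 H
  atom 6: F (halogen, monovalent) → 0 H
  atom 7: C, bond orders sum to 4 (valence 4) → 0 H
  atom 8: C, bond orders sum to 2 (valence 4) → 2 H
  atom 9: C, bond orders sum to 1 (valence 4) → 3 H
  atom 10: S, bond orders sum to 2 (valence 2) → 0 H
  atom 11: C, bond orders sum to 3 (valence 4) → 1 H
Totals → C:7, H:8, F:1, N:1, O:1, S:1.
In Hill order: C7H8FNOS.

C7H8FNOS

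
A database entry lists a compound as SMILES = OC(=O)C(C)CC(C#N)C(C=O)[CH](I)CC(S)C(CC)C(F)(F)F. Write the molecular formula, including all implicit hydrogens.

Walk through each heavy atom and fill implicit hydrogens from standard valence (C 4, N 3, O 2, S 2, halogen 1):
  atom 1: O, bond orders sum to 1 (valence 2) → 1 H
  atom 2: C, bond orders sum to 4 (valence 4) → 0 H
  atom 3: O, bond orders sum to 2 (valence 2) → 0 H
  atom 4: C, bond orders sum to 3 (valence 4) → 1 H
  atom 5: C, bond orders sum to 1 (valence 4) → 3 H
  atom 6: C, bond orders sum to 2 (valence 4) → 2 H
  atom 7: C, bond orders sum to 3 (valence 4) → 1 H
  atom 8: C, bond orders sum to 4 (valence 4) → 0 H
  atom 9: N, bond orders sum to 3 (valence 3) → 0 H
  atom 10: C, bond orders sum to 3 (valence 4) → 1 H
  atom 11: C, bond orders sum to 3 (valence 4) → 1 H
  atom 12: O, bond orders sum to 2 (valence 2) → 0 H
  atom 13: C with explicit H count 1
  atom 14: I (halogen, monovalent) → 0 H
  atom 15: C, bond orders sum to 2 (valence 4) → 2 H
  atom 16: C, bond orders sum to 3 (valence 4) → 1 H
  atom 17: S, bond orders sum to 1 (valence 2) → 1 H
  atom 18: C, bond orders sum to 3 (valence 4) → 1 H
  atom 19: C, bond orders sum to 2 (valence 4) → 2 H
  atom 20: C, bond orders sum to 1 (valence 4) → 3 H
  atom 21: C, bond orders sum to 4 (valence 4) → 0 H
  atom 22: F (halogen, monovalent) → 0 H
  atom 23: F (halogen, monovalent) → 0 H
  atom 24: F (halogen, monovalent) → 0 H
Totals → C:15, H:21, F:3, I:1, N:1, O:3, S:1.

C15H21F3INO3S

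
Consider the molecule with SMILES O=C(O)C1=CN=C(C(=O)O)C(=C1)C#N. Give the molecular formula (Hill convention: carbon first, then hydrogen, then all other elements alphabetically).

Walk through each heavy atom and fill implicit hydrogens from standard valence (C 4, N 3, O 2, S 2, halogen 1):
  atom 1: O, bond orders sum to 2 (valence 2) → 0 H
  atom 2: C, bond orders sum to 4 (valence 4) → 0 H
  atom 3: O, bond orders sum to 1 (valence 2) → 1 H
  atom 4: C, bond orders sum to 4 (valence 4) → 0 H
  atom 5: C, bond orders sum to 3 (valence 4) → 1 H
  atom 6: N, bond orders sum to 3 (valence 3) → 0 H
  atom 7: C, bond orders sum to 4 (valence 4) → 0 H
  atom 8: C, bond orders sum to 4 (valence 4) → 0 H
  atom 9: O, bond orders sum to 2 (valence 2) → 0 H
  atom 10: O, bond orders sum to 1 (valence 2) → 1 H
  atom 11: C, bond orders sum to 4 (valence 4) → 0 H
  atom 12: C, bond orders sum to 3 (valence 4) → 1 H
  atom 13: C, bond orders sum to 4 (valence 4) → 0 H
  atom 14: N, bond orders sum to 3 (valence 3) → 0 H
Totals → C:8, H:4, N:2, O:4.
In Hill order: C8H4N2O4.

C8H4N2O4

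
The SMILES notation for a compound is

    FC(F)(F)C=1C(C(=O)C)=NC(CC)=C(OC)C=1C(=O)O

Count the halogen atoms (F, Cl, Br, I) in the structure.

Halogen atoms appear at heavy-atom positions 1, 3, 4 (3×F).
Other groups present: 1 carboxylic acid, 1 ether, 1 ketone.
Halogen count: 3.

3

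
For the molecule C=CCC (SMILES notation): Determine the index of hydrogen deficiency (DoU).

Degree of unsaturation = (number of rings) + (number of π bonds).
Ring closures in the SMILES: 0.
π bonds: 1 double bond (each 1 DoU) → 1 DoU from unsaturation.
Total DoU = 0 + 1 = 1.

1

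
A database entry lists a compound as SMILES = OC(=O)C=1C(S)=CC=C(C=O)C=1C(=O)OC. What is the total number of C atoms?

10

Count every carbon token in the SMILES (each C, including those in ring-closure positions and inside branches).
Carbon count: 10.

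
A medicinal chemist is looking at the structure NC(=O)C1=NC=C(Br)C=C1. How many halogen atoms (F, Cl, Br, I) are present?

Halogen atoms appear at heavy-atom position 8 (1×Br).
Other groups present: 1 amide.
Halogen count: 1.

1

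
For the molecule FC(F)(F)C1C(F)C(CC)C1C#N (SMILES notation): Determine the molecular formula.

C8H9F4N

Walk through each heavy atom and fill implicit hydrogens from standard valence (C 4, N 3, O 2, S 2, halogen 1):
  atom 1: F (halogen, monovalent) → 0 H
  atom 2: C, bond orders sum to 4 (valence 4) → 0 H
  atom 3: F (halogen, monovalent) → 0 H
  atom 4: F (halogen, monovalent) → 0 H
  atom 5: C, bond orders sum to 3 (valence 4) → 1 H
  atom 6: C, bond orders sum to 3 (valence 4) → 1 H
  atom 7: F (halogen, monovalent) → 0 H
  atom 8: C, bond orders sum to 3 (valence 4) → 1 H
  atom 9: C, bond orders sum to 2 (valence 4) → 2 H
  atom 10: C, bond orders sum to 1 (valence 4) → 3 H
  atom 11: C, bond orders sum to 3 (valence 4) → 1 H
  atom 12: C, bond orders sum to 4 (valence 4) → 0 H
  atom 13: N, bond orders sum to 3 (valence 3) → 0 H
Totals → C:8, H:9, F:4, N:1.
In Hill order: C8H9F4N.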